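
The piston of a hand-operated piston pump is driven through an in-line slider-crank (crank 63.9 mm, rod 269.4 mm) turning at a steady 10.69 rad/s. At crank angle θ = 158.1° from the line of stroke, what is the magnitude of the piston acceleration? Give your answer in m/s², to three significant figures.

ω = 10.69 rad/s
x(θ) = r cosθ + √(L² − r² sin²θ); with ω constant, a = ω²·d²x/dθ².
d²x/dθ² = −r cosθ − r²(cos2θ)/√u − r⁴ sin²2θ/(4u^{3/2}),  u = L² − r² sin²θ = 0.0720083 m².
Substituting r = 0.0639 m, L = 0.2694 m, θ = 158.1°: d²x/dθ² = +0.048203 m.
a = ω²·d²x/dθ² = (10.69)²·(+0.048203) = +5.5084 m/s²;  |a| = 5.5084 m/s².

5.51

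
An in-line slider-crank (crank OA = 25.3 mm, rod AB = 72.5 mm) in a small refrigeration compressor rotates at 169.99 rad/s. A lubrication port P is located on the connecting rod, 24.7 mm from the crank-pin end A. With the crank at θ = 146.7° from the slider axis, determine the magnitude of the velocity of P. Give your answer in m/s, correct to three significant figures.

3.18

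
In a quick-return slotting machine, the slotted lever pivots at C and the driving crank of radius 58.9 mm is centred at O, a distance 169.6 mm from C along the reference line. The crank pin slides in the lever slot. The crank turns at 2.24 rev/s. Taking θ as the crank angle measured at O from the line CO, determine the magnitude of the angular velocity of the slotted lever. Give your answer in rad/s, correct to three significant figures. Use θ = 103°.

0.620

ω = 14.07 rad/s (from 2.24 rev/s).
Crank pin A relative to C: A = (d + r cosθ, r sinθ); lever angle φ = atan2(r sinθ, d + r cosθ).
Differentiating tanφ: φ̇ = rω(d cosθ + r)/(d² + r² + 2dr cosθ).
d² + r² + 2dr cosθ = |CA|² = 0.0277391 m²;  d cosθ + r = +0.020748 m.
|ω_lever| = |0.0589·14.07·+0.020748| / 0.0277391 = 0.62006 rad/s.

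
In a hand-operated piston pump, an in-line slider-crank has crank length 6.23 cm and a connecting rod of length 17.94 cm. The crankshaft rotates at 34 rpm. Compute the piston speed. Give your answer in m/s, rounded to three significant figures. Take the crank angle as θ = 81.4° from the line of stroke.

ω = 2π·34/60 = 3.56 rad/s
For an in-line slider-crank, x = r cosθ + √(L² − r² sin²θ), so v = −rω sinθ·[1 + r cosθ/√(L² − r² sin²θ)].
With r = 0.0623 m, L = 0.1794 m, θ = 81.4°: √(L² − r² sin²θ) = 0.16849 m.
v = −0.0623·3.56·0.98876·[1 + 0.0623·0.14954/0.16849] = -0.23145 m/s.
|v| = 0.23145 m/s.

0.231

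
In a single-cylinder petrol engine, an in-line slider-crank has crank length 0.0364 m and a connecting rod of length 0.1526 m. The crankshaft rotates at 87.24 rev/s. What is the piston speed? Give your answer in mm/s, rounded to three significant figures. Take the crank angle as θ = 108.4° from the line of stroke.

ω = 2π·87.2 = 548.1 rad/s
For an in-line slider-crank, x = r cosθ + √(L² − r² sin²θ), so v = −rω sinθ·[1 + r cosθ/√(L² − r² sin²θ)].
With r = 0.0364 m, L = 0.1526 m, θ = 108.4°: √(L² − r² sin²θ) = 0.14864 m.
v = −0.0364·548.1·0.94888·[1 + 0.0364·-0.31565/0.14864] = -17.469 m/s.
|v| = 17.469 m/s = 17469 mm/s.

17500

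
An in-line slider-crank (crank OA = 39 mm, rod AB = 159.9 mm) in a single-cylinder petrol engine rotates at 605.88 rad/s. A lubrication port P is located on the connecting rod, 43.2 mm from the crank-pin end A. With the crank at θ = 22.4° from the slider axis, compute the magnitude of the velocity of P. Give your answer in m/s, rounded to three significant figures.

18.6

ω = 605.9 rad/s.  Crank-pin speed |V_A| = rω = 23.629 m/s, perpendicular to OA.
Rod angle: sinφ = −(r/L) sinθ ⇒ φ = -5.333°; ω_rod = −rω cosθ/√(L²−r²sin²θ) = -137.22 rad/s.
V_P = V_A + ω_rod × AP, with AP = 0.0432 m along the rod.
Components: V_Px = −rω sinθ − a·ω_rod·sinφ = -9.5554 m/s;  V_Py = rω cosθ + a·ω_rod·cosφ = +15.944 m/s.
|V_P| = √(V_Px² + V_Py²) = 18.588 m/s.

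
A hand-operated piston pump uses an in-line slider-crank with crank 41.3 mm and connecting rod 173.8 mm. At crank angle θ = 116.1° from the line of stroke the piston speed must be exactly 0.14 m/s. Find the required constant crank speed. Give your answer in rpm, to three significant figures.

40.4

For an in-line slider-crank, |v_piston| = rω|sinθ|·[1 + r cosθ/√(L² − r² sin²θ)].
With r = 0.0413 m, L = 0.1738 m, θ = 116.1°: the bracketed kinematic factor |dx/dθ| = 0.03312 m.
ω = v/|dx/dθ| = 0.14/0.03312 = 4.2271 rad/s.
N = 60ω/(2π) = 40.366 rpm.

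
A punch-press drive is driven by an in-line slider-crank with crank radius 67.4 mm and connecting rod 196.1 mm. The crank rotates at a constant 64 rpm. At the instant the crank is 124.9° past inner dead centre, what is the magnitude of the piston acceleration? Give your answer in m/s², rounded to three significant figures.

ω = 2π·64/60 = 6.702 rad/s
x(θ) = r cosθ + √(L² − r² sin²θ); with ω constant, a = ω²·d²x/dθ².
d²x/dθ² = −r cosθ − r²(cos2θ)/√u − r⁴ sin²2θ/(4u^{3/2}),  u = L² − r² sin²θ = 0.0353995 m².
Substituting r = 0.0674 m, L = 0.1961 m, θ = 124.9°: d²x/dθ² = +0.046217 m.
a = ω²·d²x/dθ² = (6.702)²·(+0.046217) = +2.076 m/s²;  |a| = 2.076 m/s².

2.08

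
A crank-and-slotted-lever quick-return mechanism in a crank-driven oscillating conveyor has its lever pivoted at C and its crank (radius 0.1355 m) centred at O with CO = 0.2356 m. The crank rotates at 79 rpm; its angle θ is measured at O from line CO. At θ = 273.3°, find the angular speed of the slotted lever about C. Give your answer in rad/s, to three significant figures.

ω = 8.273 rad/s (from 79 rpm).
Crank pin A relative to C: A = (d + r cosθ, r sinθ); lever angle φ = atan2(r sinθ, d + r cosθ).
Differentiating tanφ: φ̇ = rω(d cosθ + r)/(d² + r² + 2dr cosθ).
d² + r² + 2dr cosθ = |CA|² = 0.0775429 m²;  d cosθ + r = +0.14906 m.
|ω_lever| = |0.1355·8.273·+0.14906| / 0.0775429 = 2.1549 rad/s.

2.15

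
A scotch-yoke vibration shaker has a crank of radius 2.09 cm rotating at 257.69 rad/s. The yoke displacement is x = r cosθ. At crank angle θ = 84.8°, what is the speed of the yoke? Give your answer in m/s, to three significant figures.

5.36

ω = 257.7 rad/s
x = r cosθ ⇒ ẋ = −rω sinθ.
|v| = rω|sinθ| = 0.0209·257.7·|sin 84.8°| = 5.3636 m/s.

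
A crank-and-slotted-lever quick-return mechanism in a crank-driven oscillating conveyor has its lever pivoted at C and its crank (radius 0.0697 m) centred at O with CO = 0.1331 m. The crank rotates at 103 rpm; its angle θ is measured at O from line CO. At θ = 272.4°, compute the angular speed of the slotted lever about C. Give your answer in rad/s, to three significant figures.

ω = 10.79 rad/s (from 103 rpm).
Crank pin A relative to C: A = (d + r cosθ, r sinθ); lever angle φ = atan2(r sinθ, d + r cosθ).
Differentiating tanφ: φ̇ = rω(d cosθ + r)/(d² + r² + 2dr cosθ).
d² + r² + 2dr cosθ = |CA|² = 0.0233507 m²;  d cosθ + r = +0.075274 m.
|ω_lever| = |0.0697·10.79·+0.075274| / 0.0233507 = 2.4235 rad/s.

2.42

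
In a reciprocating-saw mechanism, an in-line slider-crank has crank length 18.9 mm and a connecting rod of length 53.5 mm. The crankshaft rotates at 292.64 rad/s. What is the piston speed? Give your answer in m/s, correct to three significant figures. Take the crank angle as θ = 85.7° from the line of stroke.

5.67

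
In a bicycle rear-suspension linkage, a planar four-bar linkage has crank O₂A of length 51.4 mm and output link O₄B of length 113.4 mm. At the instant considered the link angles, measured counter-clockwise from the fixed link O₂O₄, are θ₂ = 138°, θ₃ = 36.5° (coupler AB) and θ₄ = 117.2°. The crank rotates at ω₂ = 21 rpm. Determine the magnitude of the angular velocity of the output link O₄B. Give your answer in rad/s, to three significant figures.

ω₂ = 2.199 rad/s (from 21 rpm).
Differentiating the loop-closure r₂e^{iθ₂}+r₃e^{iθ₃}=r₁+r₄e^{iθ₄} gives r₂ω₂e^{iθ₂}+r₃ω₃e^{iθ₃}=r₄ω₄e^{iθ₄}.
Eliminating the other unknown: ω₄ = r₂ω₂ sin(θ₂−θ₃) / [r₄ sin(θ₄−θ₃)].
Numerator sine = +0.97992; denominator sine = +0.98686.
Result = 0.0514·2.199·(+0.97992) / (0.1134·(+0.98686)) = +0.98978 rad/s; magnitude 0.98978 rad/s.

0.990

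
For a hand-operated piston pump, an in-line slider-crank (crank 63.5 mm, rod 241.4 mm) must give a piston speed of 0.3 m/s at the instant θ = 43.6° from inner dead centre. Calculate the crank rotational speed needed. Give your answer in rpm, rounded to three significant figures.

54.8

For an in-line slider-crank, |v_piston| = rω|sinθ|·[1 + r cosθ/√(L² − r² sin²θ)].
With r = 0.0635 m, L = 0.2414 m, θ = 43.6°: the bracketed kinematic factor |dx/dθ| = 0.052273 m.
ω = v/|dx/dθ| = 0.3/0.052273 = 5.7391 rad/s.
N = 60ω/(2π) = 54.804 rpm.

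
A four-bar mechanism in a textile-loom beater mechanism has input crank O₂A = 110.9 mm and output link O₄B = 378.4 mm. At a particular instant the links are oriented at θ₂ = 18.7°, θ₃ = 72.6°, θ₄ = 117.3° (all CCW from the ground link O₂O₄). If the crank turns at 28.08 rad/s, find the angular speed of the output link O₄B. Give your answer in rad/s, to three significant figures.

ω₂ = 28.08 rad/s
Differentiating the loop-closure r₂e^{iθ₂}+r₃e^{iθ₃}=r₁+r₄e^{iθ₄} gives r₂ω₂e^{iθ₂}+r₃ω₃e^{iθ₃}=r₄ω₄e^{iθ₄}.
Eliminating the other unknown: ω₄ = r₂ω₂ sin(θ₂−θ₃) / [r₄ sin(θ₄−θ₃)].
Numerator sine = -0.80799; denominator sine = +0.70339.
Result = 0.1109·28.08·(-0.80799) / (0.3784·(+0.70339)) = -9.4533 rad/s; magnitude 9.4533 rad/s.

9.45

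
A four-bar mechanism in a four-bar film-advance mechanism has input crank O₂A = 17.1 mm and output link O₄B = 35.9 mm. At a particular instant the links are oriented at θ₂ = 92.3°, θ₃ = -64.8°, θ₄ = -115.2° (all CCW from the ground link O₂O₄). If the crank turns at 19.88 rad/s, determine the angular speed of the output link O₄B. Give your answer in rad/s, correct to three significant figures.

4.78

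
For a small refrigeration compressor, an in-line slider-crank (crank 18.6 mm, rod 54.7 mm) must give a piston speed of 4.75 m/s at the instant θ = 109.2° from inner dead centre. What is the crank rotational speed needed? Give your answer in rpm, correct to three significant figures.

2930

For an in-line slider-crank, |v_piston| = rω|sinθ|·[1 + r cosθ/√(L² − r² sin²θ)].
With r = 0.0186 m, L = 0.0547 m, θ = 109.2°: the bracketed kinematic factor |dx/dθ| = 0.015491 m.
ω = v/|dx/dθ| = 4.75/0.015491 = 306.62 rad/s.
N = 60ω/(2π) = 2928 rpm.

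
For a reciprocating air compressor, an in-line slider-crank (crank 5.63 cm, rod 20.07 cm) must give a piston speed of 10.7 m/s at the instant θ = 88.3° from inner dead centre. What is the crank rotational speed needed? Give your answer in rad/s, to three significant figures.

For an in-line slider-crank, |v_piston| = rω|sinθ|·[1 + r cosθ/√(L² − r² sin²θ)].
With r = 0.0563 m, L = 0.2007 m, θ = 88.3°: the bracketed kinematic factor |dx/dθ| = 0.056763 m.
ω = v/|dx/dθ| = 10.7/0.056763 = 188.5 rad/s.

189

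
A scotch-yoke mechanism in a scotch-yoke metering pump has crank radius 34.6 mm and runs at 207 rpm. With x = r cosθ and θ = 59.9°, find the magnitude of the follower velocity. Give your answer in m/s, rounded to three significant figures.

0.649

ω = 21.68 rad/s (from 207 rpm).
x = r cosθ ⇒ ẋ = −rω sinθ.
|v| = rω|sinθ| = 0.0346·21.68·|sin 59.9°| = 0.64888 m/s.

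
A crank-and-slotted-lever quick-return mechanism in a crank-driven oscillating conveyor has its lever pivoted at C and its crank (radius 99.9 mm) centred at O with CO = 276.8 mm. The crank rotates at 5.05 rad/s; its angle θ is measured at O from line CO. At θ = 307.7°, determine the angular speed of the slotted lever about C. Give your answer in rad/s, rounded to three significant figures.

ω = 5.05 rad/s
Crank pin A relative to C: A = (d + r cosθ, r sinθ); lever angle φ = atan2(r sinθ, d + r cosθ).
Differentiating tanφ: φ̇ = rω(d cosθ + r)/(d² + r² + 2dr cosθ).
d² + r² + 2dr cosθ = |CA|² = 0.120419 m²;  d cosθ + r = +0.26917 m.
|ω_lever| = |0.0999·5.05·+0.26917| / 0.120419 = 1.1277 rad/s.

1.13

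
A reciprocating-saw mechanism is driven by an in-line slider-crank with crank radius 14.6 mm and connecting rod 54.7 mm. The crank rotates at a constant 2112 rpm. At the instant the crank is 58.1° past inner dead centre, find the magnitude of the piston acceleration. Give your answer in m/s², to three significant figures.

294

ω = 2π·2112/60 = 221.2 rad/s
x(θ) = r cosθ + √(L² − r² sin²θ); with ω constant, a = ω²·d²x/dθ².
d²x/dθ² = −r cosθ − r²(cos2θ)/√u − r⁴ sin²2θ/(4u^{3/2}),  u = L² − r² sin²θ = 0.00283845 m².
Substituting r = 0.0146 m, L = 0.0547 m, θ = 58.1°: d²x/dθ² = -0.0060092 m.
a = ω²·d²x/dθ² = (221.2)²·(-0.0060092) = -293.94 m/s²;  |a| = 293.94 m/s².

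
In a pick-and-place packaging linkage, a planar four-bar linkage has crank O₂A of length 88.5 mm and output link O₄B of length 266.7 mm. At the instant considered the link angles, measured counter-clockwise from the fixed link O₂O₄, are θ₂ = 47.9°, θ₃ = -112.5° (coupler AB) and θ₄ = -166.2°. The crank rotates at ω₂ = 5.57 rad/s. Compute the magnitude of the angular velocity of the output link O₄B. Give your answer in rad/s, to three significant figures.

ω₂ = 5.57 rad/s
Differentiating the loop-closure r₂e^{iθ₂}+r₃e^{iθ₃}=r₁+r₄e^{iθ₄} gives r₂ω₂e^{iθ₂}+r₃ω₃e^{iθ₃}=r₄ω₄e^{iθ₄}.
Eliminating the other unknown: ω₄ = r₂ω₂ sin(θ₂−θ₃) / [r₄ sin(θ₄−θ₃)].
Numerator sine = +0.33545; denominator sine = -0.80593.
Result = 0.0885·5.57·(+0.33545) / (0.2667·(-0.80593)) = -0.76932 rad/s; magnitude 0.76932 rad/s.

0.769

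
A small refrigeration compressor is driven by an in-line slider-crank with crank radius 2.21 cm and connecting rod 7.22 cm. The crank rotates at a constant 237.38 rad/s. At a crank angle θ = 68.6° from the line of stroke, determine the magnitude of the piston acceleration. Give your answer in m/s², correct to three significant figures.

167

ω = 237.4 rad/s
x(θ) = r cosθ + √(L² − r² sin²θ); with ω constant, a = ω²·d²x/dθ².
d²x/dθ² = −r cosθ − r²(cos2θ)/√u − r⁴ sin²2θ/(4u^{3/2}),  u = L² − r² sin²θ = 0.00478945 m².
Substituting r = 0.0221 m, L = 0.0722 m, θ = 68.6°: d²x/dθ² = -0.0029686 m.
a = ω²·d²x/dθ² = (237.4)²·(-0.0029686) = -167.28 m/s²;  |a| = 167.28 m/s².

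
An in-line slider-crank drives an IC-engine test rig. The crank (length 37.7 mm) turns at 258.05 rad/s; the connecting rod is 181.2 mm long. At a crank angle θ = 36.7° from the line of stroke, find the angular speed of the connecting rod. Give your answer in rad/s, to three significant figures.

43.4

ω = 258.1 rad/s
The rod makes angle φ with the slider axis where L sinφ = r sinθ; differentiating, L cosφ·φ̇ = r ω cosθ.
L cosφ = √(L² − r² sin²θ) = 0.17979 m.
|ω_rod| = r ω |cosθ| / √(L² − r² sin²θ) = 0.0377·258.1·0.80178/0.17979 = 43.383 rad/s.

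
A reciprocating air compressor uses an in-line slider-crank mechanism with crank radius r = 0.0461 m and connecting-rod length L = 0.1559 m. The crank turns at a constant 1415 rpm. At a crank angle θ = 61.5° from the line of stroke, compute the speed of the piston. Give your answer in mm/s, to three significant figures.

6880

ω = 2π·1415/60 = 148.2 rad/s
For an in-line slider-crank, x = r cosθ + √(L² − r² sin²θ), so v = −rω sinθ·[1 + r cosθ/√(L² − r² sin²θ)].
With r = 0.0461 m, L = 0.1559 m, θ = 61.5°: √(L² − r² sin²θ) = 0.15054 m.
v = −0.0461·148.2·0.87882·[1 + 0.0461·0.47716/0.15054] = -6.8804 m/s.
|v| = 6.8804 m/s = 6880.4 mm/s.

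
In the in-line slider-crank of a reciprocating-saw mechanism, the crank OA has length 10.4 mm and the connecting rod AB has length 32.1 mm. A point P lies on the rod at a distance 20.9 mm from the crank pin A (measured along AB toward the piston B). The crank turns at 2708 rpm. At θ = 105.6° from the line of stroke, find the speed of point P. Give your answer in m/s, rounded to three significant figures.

2.69

ω = 283.6 rad/s.  Crank-pin speed |V_A| = rω = 2.9492 m/s, perpendicular to OA.
Rod angle: sinφ = −(r/L) sinθ ⇒ φ = -18.183°; ω_rod = −rω cosθ/√(L²−r²sin²θ) = +26.006 rad/s.
V_P = V_A + ω_rod × AP, with AP = 0.0209 m along the rod.
Components: V_Px = −rω sinθ − a·ω_rod·sinφ = -2.671 m/s;  V_Py = rω cosθ + a·ω_rod·cosφ = -0.27672 m/s.
|V_P| = √(V_Px² + V_Py²) = 2.6853 m/s.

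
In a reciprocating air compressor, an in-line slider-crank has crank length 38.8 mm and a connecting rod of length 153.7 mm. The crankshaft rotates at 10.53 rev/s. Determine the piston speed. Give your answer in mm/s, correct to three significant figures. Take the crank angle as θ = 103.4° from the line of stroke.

2350

ω = 2π·10.5 = 66.16 rad/s
For an in-line slider-crank, x = r cosθ + √(L² − r² sin²θ), so v = −rω sinθ·[1 + r cosθ/√(L² − r² sin²θ)].
With r = 0.0388 m, L = 0.1537 m, θ = 103.4°: √(L² − r² sin²θ) = 0.14899 m.
v = −0.0388·66.16·0.97278·[1 + 0.0388·-0.23175/0.14899] = -2.3465 m/s.
|v| = 2.3465 m/s = 2346.5 mm/s.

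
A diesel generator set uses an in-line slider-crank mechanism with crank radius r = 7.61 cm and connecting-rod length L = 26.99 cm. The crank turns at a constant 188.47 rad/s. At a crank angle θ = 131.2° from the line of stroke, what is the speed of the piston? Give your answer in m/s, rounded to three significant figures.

ω = 188.5 rad/s
For an in-line slider-crank, x = r cosθ + √(L² − r² sin²θ), so v = −rω sinθ·[1 + r cosθ/√(L² − r² sin²θ)].
With r = 0.0761 m, L = 0.2699 m, θ = 131.2°: √(L² − r² sin²θ) = 0.26376 m.
v = −0.0761·188.5·0.75241·[1 + 0.0761·-0.65869/0.26376] = -8.7407 m/s.
|v| = 8.7407 m/s.

8.74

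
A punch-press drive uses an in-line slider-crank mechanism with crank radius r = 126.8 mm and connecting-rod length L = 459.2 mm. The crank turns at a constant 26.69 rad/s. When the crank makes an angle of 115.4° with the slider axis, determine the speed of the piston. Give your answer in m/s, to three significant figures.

2.68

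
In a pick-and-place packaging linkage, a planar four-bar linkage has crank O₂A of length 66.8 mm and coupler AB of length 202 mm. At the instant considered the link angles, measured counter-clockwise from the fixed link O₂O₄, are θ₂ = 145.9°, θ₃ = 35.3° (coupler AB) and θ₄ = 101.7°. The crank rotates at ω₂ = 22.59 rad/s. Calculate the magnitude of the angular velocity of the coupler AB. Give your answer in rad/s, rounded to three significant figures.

ω₂ = 22.59 rad/s
Differentiating the loop-closure r₂e^{iθ₂}+r₃e^{iθ₃}=r₁+r₄e^{iθ₄} gives r₂ω₂e^{iθ₂}+r₃ω₃e^{iθ₃}=r₄ω₄e^{iθ₄}.
Eliminating the other unknown: ω₃ = r₂ω₂ sin(θ₄−θ₂) / [r₃ sin(θ₃−θ₄)].
Numerator sine = -0.69717; denominator sine = -0.91636.
Result = 0.0668·22.59·(-0.69717) / (0.202·(-0.91636)) = +5.6834 rad/s; magnitude 5.6834 rad/s.

5.68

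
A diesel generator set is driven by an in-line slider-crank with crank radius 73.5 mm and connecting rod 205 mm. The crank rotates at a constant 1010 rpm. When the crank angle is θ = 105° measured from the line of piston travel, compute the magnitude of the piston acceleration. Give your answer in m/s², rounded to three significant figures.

482

ω = 2π·1010/60 = 105.8 rad/s
x(θ) = r cosθ + √(L² − r² sin²θ); with ω constant, a = ω²·d²x/dθ².
d²x/dθ² = −r cosθ − r²(cos2θ)/√u − r⁴ sin²2θ/(4u^{3/2}),  u = L² − r² sin²θ = 0.0369846 m².
Substituting r = 0.0735 m, L = 0.205 m, θ = 105°: d²x/dθ² = +0.043094 m.
a = ω²·d²x/dθ² = (105.8)²·(+0.043094) = +482.08 m/s²;  |a| = 482.08 m/s².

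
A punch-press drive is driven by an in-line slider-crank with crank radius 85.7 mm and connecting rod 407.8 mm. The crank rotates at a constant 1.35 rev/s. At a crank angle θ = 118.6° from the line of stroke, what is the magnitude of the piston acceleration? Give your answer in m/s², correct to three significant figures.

ω = 2π·1.35 = 8.482 rad/s
x(θ) = r cosθ + √(L² − r² sin²θ); with ω constant, a = ω²·d²x/dθ².
d²x/dθ² = −r cosθ − r²(cos2θ)/√u − r⁴ sin²2θ/(4u^{3/2}),  u = L² − r² sin²θ = 0.160639 m².
Substituting r = 0.0857 m, L = 0.4078 m, θ = 118.6°: d²x/dθ² = +0.050803 m.
a = ω²·d²x/dθ² = (8.482)²·(+0.050803) = +3.6552 m/s²;  |a| = 3.6552 m/s².

3.66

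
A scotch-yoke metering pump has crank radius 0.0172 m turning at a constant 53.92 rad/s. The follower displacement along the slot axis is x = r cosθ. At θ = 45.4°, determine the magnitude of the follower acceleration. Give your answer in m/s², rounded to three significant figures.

ω = 53.92 rad/s
x = r cosθ ⇒ ẍ = −rω² cosθ (ω constant).
|a| = rω²|cosθ| = 0.0172·(53.92)²·|cos 45.4°| = 35.112 m/s².

35.1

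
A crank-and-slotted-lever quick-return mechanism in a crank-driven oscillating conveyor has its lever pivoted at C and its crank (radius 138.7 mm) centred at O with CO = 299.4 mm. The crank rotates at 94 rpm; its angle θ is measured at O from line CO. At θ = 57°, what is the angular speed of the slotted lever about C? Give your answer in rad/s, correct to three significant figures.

2.67

ω = 9.844 rad/s (from 94 rpm).
Crank pin A relative to C: A = (d + r cosθ, r sinθ); lever angle φ = atan2(r sinθ, d + r cosθ).
Differentiating tanφ: φ̇ = rω(d cosθ + r)/(d² + r² + 2dr cosθ).
d² + r² + 2dr cosθ = |CA|² = 0.154112 m²;  d cosθ + r = +0.30176 m.
|ω_lever| = |0.1387·9.844·+0.30176| / 0.154112 = 2.6734 rad/s.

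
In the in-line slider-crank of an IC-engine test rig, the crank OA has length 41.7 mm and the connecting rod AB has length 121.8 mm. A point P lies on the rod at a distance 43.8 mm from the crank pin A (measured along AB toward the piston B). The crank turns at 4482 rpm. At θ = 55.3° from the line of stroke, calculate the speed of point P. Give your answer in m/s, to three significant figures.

18.7

ω = 469.4 rad/s.  Crank-pin speed |V_A| = rω = 19.572 m/s, perpendicular to OA.
Rod angle: sinφ = −(r/L) sinθ ⇒ φ = -16.348°; ω_rod = −rω cosθ/√(L²−r²sin²θ) = -95.332 rad/s.
V_P = V_A + ω_rod × AP, with AP = 0.0438 m along the rod.
Components: V_Px = −rω sinθ − a·ω_rod·sinφ = -17.266 m/s;  V_Py = rω cosθ + a·ω_rod·cosφ = +7.1353 m/s.
|V_P| = √(V_Px² + V_Py²) = 18.683 m/s.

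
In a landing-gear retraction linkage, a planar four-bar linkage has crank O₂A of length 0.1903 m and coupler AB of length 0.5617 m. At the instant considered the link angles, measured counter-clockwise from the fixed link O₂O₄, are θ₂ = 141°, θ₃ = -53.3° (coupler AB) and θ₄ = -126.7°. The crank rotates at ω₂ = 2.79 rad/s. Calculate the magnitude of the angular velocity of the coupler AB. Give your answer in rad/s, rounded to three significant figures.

ω₂ = 2.79 rad/s
Differentiating the loop-closure r₂e^{iθ₂}+r₃e^{iθ₃}=r₁+r₄e^{iθ₄} gives r₂ω₂e^{iθ₂}+r₃ω₃e^{iθ₃}=r₄ω₄e^{iθ₄}.
Eliminating the other unknown: ω₃ = r₂ω₂ sin(θ₄−θ₂) / [r₃ sin(θ₃−θ₄)].
Numerator sine = +0.99919; denominator sine = +0.95832.
Result = 0.1903·2.79·(+0.99919) / (0.5617·(+0.95832)) = +0.98555 rad/s; magnitude 0.98555 rad/s.

0.986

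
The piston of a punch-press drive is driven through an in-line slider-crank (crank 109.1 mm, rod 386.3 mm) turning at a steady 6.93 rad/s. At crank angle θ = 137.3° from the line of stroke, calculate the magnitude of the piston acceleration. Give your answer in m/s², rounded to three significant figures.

3.70

ω = 6.93 rad/s
x(θ) = r cosθ + √(L² − r² sin²θ); with ω constant, a = ω²·d²x/dθ².
d²x/dθ² = −r cosθ − r²(cos2θ)/√u − r⁴ sin²2θ/(4u^{3/2}),  u = L² − r² sin²θ = 0.143754 m².
Substituting r = 0.1091 m, L = 0.3863 m, θ = 137.3°: d²x/dθ² = +0.077016 m.
a = ω²·d²x/dθ² = (6.93)²·(+0.077016) = +3.6987 m/s²;  |a| = 3.6987 m/s².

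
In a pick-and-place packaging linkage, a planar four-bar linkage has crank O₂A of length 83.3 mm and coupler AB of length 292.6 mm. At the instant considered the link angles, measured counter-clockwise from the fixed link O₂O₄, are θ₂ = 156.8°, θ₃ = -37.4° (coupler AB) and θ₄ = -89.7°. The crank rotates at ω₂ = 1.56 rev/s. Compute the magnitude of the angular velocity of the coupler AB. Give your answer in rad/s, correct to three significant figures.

ω₂ = 9.802 rad/s (from 1.56 rev/s).
Differentiating the loop-closure r₂e^{iθ₂}+r₃e^{iθ₃}=r₁+r₄e^{iθ₄} gives r₂ω₂e^{iθ₂}+r₃ω₃e^{iθ₃}=r₄ω₄e^{iθ₄}.
Eliminating the other unknown: ω₃ = r₂ω₂ sin(θ₄−θ₂) / [r₃ sin(θ₃−θ₄)].
Numerator sine = +0.91706; denominator sine = +0.79122.
Result = 0.0833·9.802·(+0.91706) / (0.2926·(+0.79122)) = +3.2343 rad/s; magnitude 3.2343 rad/s.

3.23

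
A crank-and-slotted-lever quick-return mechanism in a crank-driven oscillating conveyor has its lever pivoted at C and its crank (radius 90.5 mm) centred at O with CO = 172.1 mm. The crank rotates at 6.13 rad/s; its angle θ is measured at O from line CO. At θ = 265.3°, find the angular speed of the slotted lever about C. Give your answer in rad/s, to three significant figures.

ω = 6.13 rad/s
Crank pin A relative to C: A = (d + r cosθ, r sinθ); lever angle φ = atan2(r sinθ, d + r cosθ).
Differentiating tanφ: φ̇ = rω(d cosθ + r)/(d² + r² + 2dr cosθ).
d² + r² + 2dr cosθ = |CA|² = 0.0352563 m²;  d cosθ + r = +0.076398 m.
|ω_lever| = |0.0905·6.13·+0.076398| / 0.0352563 = 1.2021 rad/s.

1.20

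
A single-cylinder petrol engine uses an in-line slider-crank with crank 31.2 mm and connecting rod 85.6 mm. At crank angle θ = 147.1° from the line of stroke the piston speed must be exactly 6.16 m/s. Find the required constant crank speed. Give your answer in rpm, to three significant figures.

For an in-line slider-crank, |v_piston| = rω|sinθ|·[1 + r cosθ/√(L² − r² sin²θ)].
With r = 0.0312 m, L = 0.0856 m, θ = 147.1°: the bracketed kinematic factor |dx/dθ| = 0.011656 m.
ω = v/|dx/dθ| = 6.16/0.011656 = 528.48 rad/s.
N = 60ω/(2π) = 5046.6 rpm.

5050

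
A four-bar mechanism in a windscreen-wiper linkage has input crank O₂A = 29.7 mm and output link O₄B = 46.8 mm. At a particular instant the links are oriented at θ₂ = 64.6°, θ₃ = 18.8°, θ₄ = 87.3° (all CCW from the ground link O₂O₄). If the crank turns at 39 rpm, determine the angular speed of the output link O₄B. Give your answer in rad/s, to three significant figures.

ω₂ = 4.084 rad/s (from 39 rpm).
Differentiating the loop-closure r₂e^{iθ₂}+r₃e^{iθ₃}=r₁+r₄e^{iθ₄} gives r₂ω₂e^{iθ₂}+r₃ω₃e^{iθ₃}=r₄ω₄e^{iθ₄}.
Eliminating the other unknown: ω₄ = r₂ω₂ sin(θ₂−θ₃) / [r₄ sin(θ₄−θ₃)].
Numerator sine = +0.71691; denominator sine = +0.93042.
Result = 0.0297·4.084·(+0.71691) / (0.0468·(+0.93042)) = +1.9971 rad/s; magnitude 1.9971 rad/s.

2.00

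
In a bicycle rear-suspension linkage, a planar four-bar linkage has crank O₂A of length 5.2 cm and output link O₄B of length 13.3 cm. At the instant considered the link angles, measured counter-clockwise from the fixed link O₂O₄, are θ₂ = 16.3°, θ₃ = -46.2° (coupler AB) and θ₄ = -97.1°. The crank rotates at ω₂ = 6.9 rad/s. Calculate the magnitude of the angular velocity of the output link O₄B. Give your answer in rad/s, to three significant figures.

3.08

ω₂ = 6.9 rad/s
Differentiating the loop-closure r₂e^{iθ₂}+r₃e^{iθ₃}=r₁+r₄e^{iθ₄} gives r₂ω₂e^{iθ₂}+r₃ω₃e^{iθ₃}=r₄ω₄e^{iθ₄}.
Eliminating the other unknown: ω₄ = r₂ω₂ sin(θ₂−θ₃) / [r₄ sin(θ₄−θ₃)].
Numerator sine = +0.88701; denominator sine = -0.77605.
Result = 0.052·6.9·(+0.88701) / (0.133·(-0.77605)) = -3.0835 rad/s; magnitude 3.0835 rad/s.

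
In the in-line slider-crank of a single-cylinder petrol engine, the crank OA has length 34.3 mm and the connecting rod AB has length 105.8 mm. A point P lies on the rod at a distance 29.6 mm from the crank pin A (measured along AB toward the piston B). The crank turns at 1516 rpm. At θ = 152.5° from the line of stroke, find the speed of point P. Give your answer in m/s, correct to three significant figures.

ω = 158.8 rad/s.  Crank-pin speed |V_A| = rω = 5.4453 m/s, perpendicular to OA.
Rod angle: sinφ = −(r/L) sinθ ⇒ φ = -8.609°; ω_rod = −rω cosθ/√(L²−r²sin²θ) = +46.173 rad/s.
V_P = V_A + ω_rod × AP, with AP = 0.0296 m along the rod.
Components: V_Px = −rω sinθ − a·ω_rod·sinφ = -2.3098 m/s;  V_Py = rω cosθ + a·ω_rod·cosφ = -3.4787 m/s.
|V_P| = √(V_Px² + V_Py²) = 4.1757 m/s.

4.18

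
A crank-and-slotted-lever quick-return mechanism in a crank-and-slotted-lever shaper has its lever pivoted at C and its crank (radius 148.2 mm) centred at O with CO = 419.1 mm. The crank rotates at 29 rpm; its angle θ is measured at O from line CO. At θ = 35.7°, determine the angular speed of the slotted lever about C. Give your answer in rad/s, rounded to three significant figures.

ω = 3.037 rad/s (from 29 rpm).
Crank pin A relative to C: A = (d + r cosθ, r sinθ); lever angle φ = atan2(r sinθ, d + r cosθ).
Differentiating tanφ: φ̇ = rω(d cosθ + r)/(d² + r² + 2dr cosθ).
d² + r² + 2dr cosθ = |CA|² = 0.298486 m²;  d cosθ + r = +0.48854 m.
|ω_lever| = |0.1482·3.037·+0.48854| / 0.298486 = 0.73664 rad/s.

0.737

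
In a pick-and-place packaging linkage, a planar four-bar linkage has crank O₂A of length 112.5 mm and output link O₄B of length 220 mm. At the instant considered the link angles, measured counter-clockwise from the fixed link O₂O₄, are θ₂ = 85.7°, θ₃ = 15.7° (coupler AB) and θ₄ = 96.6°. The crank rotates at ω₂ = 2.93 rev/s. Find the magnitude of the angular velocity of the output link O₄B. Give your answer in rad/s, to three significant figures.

8.96

ω₂ = 18.41 rad/s (from 2.93 rev/s).
Differentiating the loop-closure r₂e^{iθ₂}+r₃e^{iθ₃}=r₁+r₄e^{iθ₄} gives r₂ω₂e^{iθ₂}+r₃ω₃e^{iθ₃}=r₄ω₄e^{iθ₄}.
Eliminating the other unknown: ω₄ = r₂ω₂ sin(θ₂−θ₃) / [r₄ sin(θ₄−θ₃)].
Numerator sine = +0.93969; denominator sine = +0.98741.
Result = 0.1125·18.41·(+0.93969) / (0.22·(+0.98741)) = +8.9591 rad/s; magnitude 8.9591 rad/s.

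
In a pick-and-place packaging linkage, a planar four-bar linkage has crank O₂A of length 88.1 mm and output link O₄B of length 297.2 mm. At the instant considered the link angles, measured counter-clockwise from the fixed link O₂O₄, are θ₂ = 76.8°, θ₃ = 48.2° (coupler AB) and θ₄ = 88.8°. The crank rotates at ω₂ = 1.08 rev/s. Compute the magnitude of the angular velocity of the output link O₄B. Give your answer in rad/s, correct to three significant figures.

1.48

ω₂ = 6.786 rad/s (from 1.08 rev/s).
Differentiating the loop-closure r₂e^{iθ₂}+r₃e^{iθ₃}=r₁+r₄e^{iθ₄} gives r₂ω₂e^{iθ₂}+r₃ω₃e^{iθ₃}=r₄ω₄e^{iθ₄}.
Eliminating the other unknown: ω₄ = r₂ω₂ sin(θ₂−θ₃) / [r₄ sin(θ₄−θ₃)].
Numerator sine = +0.47869; denominator sine = +0.65077.
Result = 0.0881·6.786·(+0.47869) / (0.2972·(+0.65077)) = +1.4796 rad/s; magnitude 1.4796 rad/s.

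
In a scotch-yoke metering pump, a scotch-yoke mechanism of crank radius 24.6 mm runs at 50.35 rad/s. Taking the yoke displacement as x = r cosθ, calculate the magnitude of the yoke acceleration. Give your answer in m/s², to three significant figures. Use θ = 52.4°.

38.1

ω = 50.35 rad/s
x = r cosθ ⇒ ẍ = −rω² cosθ (ω constant).
|a| = rω²|cosθ| = 0.0246·(50.35)²·|cos 52.4°| = 38.051 m/s².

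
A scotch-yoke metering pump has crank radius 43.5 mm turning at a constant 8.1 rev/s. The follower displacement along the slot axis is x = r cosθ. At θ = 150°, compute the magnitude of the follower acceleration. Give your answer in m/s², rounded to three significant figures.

97.6

ω = 50.89 rad/s (from 8.1 rev/s).
x = r cosθ ⇒ ẍ = −rω² cosθ (ω constant).
|a| = rω²|cosθ| = 0.0435·(50.89)²·|cos 150°| = 97.577 m/s².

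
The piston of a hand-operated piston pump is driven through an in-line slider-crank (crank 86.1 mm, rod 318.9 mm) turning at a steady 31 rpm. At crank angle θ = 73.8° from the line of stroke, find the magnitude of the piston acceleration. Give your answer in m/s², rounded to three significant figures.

ω = 2π·31/60 = 3.246 rad/s
x(θ) = r cosθ + √(L² − r² sin²θ); with ω constant, a = ω²·d²x/dθ².
d²x/dθ² = −r cosθ − r²(cos2θ)/√u − r⁴ sin²2θ/(4u^{3/2}),  u = L² − r² sin²θ = 0.094861 m².
Substituting r = 0.0861 m, L = 0.3189 m, θ = 73.8°: d²x/dθ² = -0.0038338 m.
a = ω²·d²x/dθ² = (3.246)²·(-0.0038338) = -0.040403 m/s²;  |a| = 0.040403 m/s².

0.0404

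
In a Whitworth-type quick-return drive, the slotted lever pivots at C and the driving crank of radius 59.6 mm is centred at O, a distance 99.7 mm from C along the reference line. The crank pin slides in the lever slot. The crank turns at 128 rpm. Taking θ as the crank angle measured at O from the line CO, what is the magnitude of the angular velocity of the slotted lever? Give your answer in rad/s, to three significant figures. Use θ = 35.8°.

ω = 13.4 rad/s (from 128 rpm).
Crank pin A relative to C: A = (d + r cosθ, r sinθ); lever angle φ = atan2(r sinθ, d + r cosθ).
Differentiating tanφ: φ̇ = rω(d cosθ + r)/(d² + r² + 2dr cosθ).
d² + r² + 2dr cosθ = |CA|² = 0.0231311 m²;  d cosθ + r = +0.14046 m.
|ω_lever| = |0.0596·13.4·+0.14046| / 0.0231311 = 4.8512 rad/s.

4.85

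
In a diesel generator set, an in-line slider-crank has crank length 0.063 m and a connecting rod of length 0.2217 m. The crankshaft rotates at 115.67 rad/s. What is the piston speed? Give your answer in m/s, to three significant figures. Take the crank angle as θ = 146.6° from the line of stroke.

3.05

ω = 115.7 rad/s
For an in-line slider-crank, x = r cosθ + √(L² − r² sin²θ), so v = −rω sinθ·[1 + r cosθ/√(L² − r² sin²θ)].
With r = 0.063 m, L = 0.2217 m, θ = 146.6°: √(L² − r² sin²θ) = 0.21897 m.
v = −0.063·115.7·0.55048·[1 + 0.063·-0.83485/0.21897] = -3.0479 m/s.
|v| = 3.0479 m/s.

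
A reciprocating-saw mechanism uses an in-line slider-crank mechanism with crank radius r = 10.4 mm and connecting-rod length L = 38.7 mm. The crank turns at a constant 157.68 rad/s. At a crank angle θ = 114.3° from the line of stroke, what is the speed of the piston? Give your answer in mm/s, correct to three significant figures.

ω = 157.7 rad/s
For an in-line slider-crank, x = r cosθ + √(L² − r² sin²θ), so v = −rω sinθ·[1 + r cosθ/√(L² − r² sin²θ)].
With r = 0.0104 m, L = 0.0387 m, θ = 114.3°: √(L² − r² sin²θ) = 0.037521 m.
v = −0.0104·157.7·0.91140·[1 + 0.0104·-0.41151/0.037521] = -1.3241 m/s.
|v| = 1.3241 m/s = 1324.1 mm/s.

1320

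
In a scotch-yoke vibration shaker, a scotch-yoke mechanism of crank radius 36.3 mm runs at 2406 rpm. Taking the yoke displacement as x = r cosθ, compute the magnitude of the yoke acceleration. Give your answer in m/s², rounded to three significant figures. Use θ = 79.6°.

ω = 252 rad/s (from 2406 rpm).
x = r cosθ ⇒ ẍ = −rω² cosθ (ω constant).
|a| = rω²|cosθ| = 0.0363·(252)²·|cos 79.6°| = 415.99 m/s².

416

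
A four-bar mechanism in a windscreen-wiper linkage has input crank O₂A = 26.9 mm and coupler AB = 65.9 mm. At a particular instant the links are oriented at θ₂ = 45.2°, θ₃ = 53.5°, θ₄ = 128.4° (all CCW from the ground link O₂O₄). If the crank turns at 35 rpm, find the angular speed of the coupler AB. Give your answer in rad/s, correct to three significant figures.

1.54

ω₂ = 3.665 rad/s (from 35 rpm).
Differentiating the loop-closure r₂e^{iθ₂}+r₃e^{iθ₃}=r₁+r₄e^{iθ₄} gives r₂ω₂e^{iθ₂}+r₃ω₃e^{iθ₃}=r₄ω₄e^{iθ₄}.
Eliminating the other unknown: ω₃ = r₂ω₂ sin(θ₄−θ₂) / [r₃ sin(θ₃−θ₄)].
Numerator sine = +0.99297; denominator sine = -0.96547.
Result = 0.0269·3.665·(+0.99297) / (0.0659·(-0.96547)) = -1.5387 rad/s; magnitude 1.5387 rad/s.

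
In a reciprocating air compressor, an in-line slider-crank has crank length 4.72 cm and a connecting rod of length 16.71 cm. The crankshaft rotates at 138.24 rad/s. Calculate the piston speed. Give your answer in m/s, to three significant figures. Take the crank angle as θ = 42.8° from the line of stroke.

5.37

ω = 138.2 rad/s
For an in-line slider-crank, x = r cosθ + √(L² − r² sin²θ), so v = −rω sinθ·[1 + r cosθ/√(L² − r² sin²θ)].
With r = 0.0472 m, L = 0.1671 m, θ = 42.8°: √(L² − r² sin²θ) = 0.16399 m.
v = −0.0472·138.2·0.67944·[1 + 0.0472·0.73373/0.16399] = -5.3695 m/s.
|v| = 5.3695 m/s.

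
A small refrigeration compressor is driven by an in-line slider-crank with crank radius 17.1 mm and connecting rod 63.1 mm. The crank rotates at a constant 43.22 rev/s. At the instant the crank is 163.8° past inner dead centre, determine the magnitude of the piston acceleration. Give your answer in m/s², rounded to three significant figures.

920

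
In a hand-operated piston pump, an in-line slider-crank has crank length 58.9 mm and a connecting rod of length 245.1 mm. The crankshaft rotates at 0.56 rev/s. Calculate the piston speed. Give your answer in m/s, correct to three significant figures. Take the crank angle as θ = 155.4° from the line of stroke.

0.0673

ω = 2π·0.56 = 3.519 rad/s
For an in-line slider-crank, x = r cosθ + √(L² − r² sin²θ), so v = −rω sinθ·[1 + r cosθ/√(L² − r² sin²θ)].
With r = 0.0589 m, L = 0.2451 m, θ = 155.4°: √(L² − r² sin²θ) = 0.24387 m.
v = −0.0589·3.519·0.41628·[1 + 0.0589·-0.90924/0.24387] = -0.067327 m/s.
|v| = 0.067327 m/s.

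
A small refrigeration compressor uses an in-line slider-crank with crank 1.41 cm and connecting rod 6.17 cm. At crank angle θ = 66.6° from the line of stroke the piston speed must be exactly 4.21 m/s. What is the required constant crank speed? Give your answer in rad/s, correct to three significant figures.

For an in-line slider-crank, |v_piston| = rω|sinθ|·[1 + r cosθ/√(L² − r² sin²θ)].
With r = 0.0141 m, L = 0.0617 m, θ = 66.6°: the bracketed kinematic factor |dx/dθ| = 0.014141 m.
ω = v/|dx/dθ| = 4.21/0.014141 = 297.71 rad/s.

298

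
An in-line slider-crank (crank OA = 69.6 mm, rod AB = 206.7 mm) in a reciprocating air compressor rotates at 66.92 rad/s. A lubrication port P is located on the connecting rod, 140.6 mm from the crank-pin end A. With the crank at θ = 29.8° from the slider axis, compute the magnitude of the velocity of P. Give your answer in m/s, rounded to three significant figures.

ω = 66.92 rad/s.  Crank-pin speed |V_A| = rω = 4.6576 m/s, perpendicular to OA.
Rod angle: sinφ = −(r/L) sinθ ⇒ φ = -9.633°; ω_rod = −rω cosθ/√(L²−r²sin²θ) = -19.833 rad/s.
V_P = V_A + ω_rod × AP, with AP = 0.1406 m along the rod.
Components: V_Px = −rω sinθ − a·ω_rod·sinφ = -2.7814 m/s;  V_Py = rω cosθ + a·ω_rod·cosφ = +1.2925 m/s.
|V_P| = √(V_Px² + V_Py²) = 3.067 m/s.

3.07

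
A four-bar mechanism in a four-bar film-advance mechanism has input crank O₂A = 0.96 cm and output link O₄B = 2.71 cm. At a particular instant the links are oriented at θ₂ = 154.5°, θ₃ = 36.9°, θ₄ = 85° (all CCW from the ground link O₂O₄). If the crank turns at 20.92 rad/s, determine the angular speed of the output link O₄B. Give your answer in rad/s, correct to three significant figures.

8.82

ω₂ = 20.92 rad/s
Differentiating the loop-closure r₂e^{iθ₂}+r₃e^{iθ₃}=r₁+r₄e^{iθ₄} gives r₂ω₂e^{iθ₂}+r₃ω₃e^{iθ₃}=r₄ω₄e^{iθ₄}.
Eliminating the other unknown: ω₄ = r₂ω₂ sin(θ₂−θ₃) / [r₄ sin(θ₄−θ₃)].
Numerator sine = +0.88620; denominator sine = +0.74431.
Result = 0.0096·20.92·(+0.88620) / (0.0271·(+0.74431)) = +8.8235 rad/s; magnitude 8.8235 rad/s.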